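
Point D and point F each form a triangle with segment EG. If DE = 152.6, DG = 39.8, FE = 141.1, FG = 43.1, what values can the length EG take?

112.8 < EG < 184.2

From triangle DEG: |152.6 − 39.8| < EG < 152.6 + 39.8, i.e. 112.8 < EG < 192.4.
From triangle FEG: 98.0 < EG < 184.2.
Both must hold, so EG lies in the intersection.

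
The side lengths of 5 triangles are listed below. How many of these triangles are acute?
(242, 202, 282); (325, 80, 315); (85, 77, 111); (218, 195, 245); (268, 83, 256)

4

(242,202,282): 202²+242² = 99368 > 79524 = 282² → acute
(325,80,315): 80²+315² = 105625 = 325² → right
(85,77,111): 77²+85² = 13154 > 12321 = 111² → acute
(218,195,245): 195²+218² = 85549 > 60025 = 245² → acute
(268,83,256): 83²+256² = 72425 > 71824 = 268² → acute
4 of the 5 are acute.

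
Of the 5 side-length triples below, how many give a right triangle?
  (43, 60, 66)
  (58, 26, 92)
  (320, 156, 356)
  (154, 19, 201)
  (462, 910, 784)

2

(43,60,66): 43²+60² = 5449 > 4356 = 66² → acute
(58,26,92): 26+58 ≤ 92, not a triangle
(320,156,356): 156²+320² = 126736 = 356² → right
(154,19,201): 19+154 ≤ 201, not a triangle
(462,910,784): 462²+784² = 828100 = 910² → right
2 of the 5 are right.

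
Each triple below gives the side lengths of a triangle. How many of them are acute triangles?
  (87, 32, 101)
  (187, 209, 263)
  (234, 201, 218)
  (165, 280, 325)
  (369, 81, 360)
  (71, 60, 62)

(87,32,101): 32²+87² = 8593 < 10201 = 101² → obtuse
(187,209,263): 187²+209² = 78650 > 69169 = 263² → acute
(234,201,218): 201²+218² = 87925 > 54756 = 234² → acute
(165,280,325): 165²+280² = 105625 = 325² → right
(369,81,360): 81²+360² = 136161 = 369² → right
(71,60,62): 60²+62² = 7444 > 5041 = 71² → acute
3 of the 6 are acute.

3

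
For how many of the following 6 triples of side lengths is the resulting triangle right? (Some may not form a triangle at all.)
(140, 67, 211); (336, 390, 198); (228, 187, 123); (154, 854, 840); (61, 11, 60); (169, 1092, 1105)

(140,67,211): 67+140 ≤ 211, not a triangle
(336,390,198): 198²+336² = 152100 = 390² → right
(228,187,123): 123²+187² = 50098 < 51984 = 228² → obtuse
(154,854,840): 154²+840² = 729316 = 854² → right
(61,11,60): 11²+60² = 3721 = 61² → right
(169,1092,1105): 169²+1092² = 1221025 = 1105² → right
4 of the 6 are right.

4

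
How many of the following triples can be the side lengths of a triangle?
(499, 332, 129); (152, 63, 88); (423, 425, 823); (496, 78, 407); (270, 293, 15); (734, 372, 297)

(129,332,499): 129+332 ≤ 499 → not valid
(63,88,152): 63+88 ≤ 152 → not valid
(423,425,823): 423+425 > 823 → valid
(78,407,496): 78+407 ≤ 496 → not valid
(15,270,293): 15+270 ≤ 293 → not valid
(297,372,734): 297+372 ≤ 734 → not valid
1 of the 6 triples forms a triangle.

1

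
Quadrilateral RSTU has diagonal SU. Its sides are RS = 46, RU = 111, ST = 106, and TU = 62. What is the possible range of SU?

65 < SU < 157

From triangle RSU: |46 − 111| < SU < 46 + 111, i.e. 65 < SU < 157.
From triangle TSU: 44 < SU < 168.
Both must hold, so SU lies in the intersection.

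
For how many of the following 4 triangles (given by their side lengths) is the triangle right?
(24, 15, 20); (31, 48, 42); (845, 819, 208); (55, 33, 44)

(24,15,20): 15²+20² = 625 > 576 = 24² → acute
(31,48,42): 31²+42² = 2725 > 2304 = 48² → acute
(845,819,208): 208²+819² = 714025 = 845² → right
(55,33,44): 33²+44² = 3025 = 55² → right
2 of the 4 are right.

2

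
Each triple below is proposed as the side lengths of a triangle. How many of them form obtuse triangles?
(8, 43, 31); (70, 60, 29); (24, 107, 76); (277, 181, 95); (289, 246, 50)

2

(8,43,31): 8+31 ≤ 43, not a triangle
(70,60,29): 29²+60² = 4441 < 4900 = 70² → obtuse
(24,107,76): 24+76 ≤ 107, not a triangle
(277,181,95): 95+181 ≤ 277, not a triangle
(289,246,50): 50²+246² = 63016 < 83521 = 289² → obtuse
2 of the 5 are obtuse.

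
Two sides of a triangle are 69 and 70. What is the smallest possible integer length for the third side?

The third side must be strictly greater than |69 − 70| = 1.
The smallest integer above 1 is 2.

2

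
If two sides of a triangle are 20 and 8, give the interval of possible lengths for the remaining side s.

By the triangle inequality, s must be less than 20 + 8 = 28 and greater than |20 − 8| = 12.

12 < s < 28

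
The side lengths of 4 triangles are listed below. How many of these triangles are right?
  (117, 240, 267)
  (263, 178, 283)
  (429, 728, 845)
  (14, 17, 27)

2

(117,240,267): 117²+240² = 71289 = 267² → right
(263,178,283): 178²+263² = 100853 > 80089 = 283² → acute
(429,728,845): 429²+728² = 714025 = 845² → right
(14,17,27): 14²+17² = 485 < 729 = 27² → obtuse
2 of the 4 are right.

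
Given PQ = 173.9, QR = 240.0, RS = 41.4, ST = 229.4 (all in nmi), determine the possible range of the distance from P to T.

The maximum is all hops collinear in one direction: 173.9 + 240.0 + 41.4 + 229.4 = 684.7.
The longest hop is 240.0; the others sum to 444.7. Since 240.0 ≤ 444.7, the path can fold back on itself completely, so the minimum distance is 0.

0 ≤ PT ≤ 684.7 nmi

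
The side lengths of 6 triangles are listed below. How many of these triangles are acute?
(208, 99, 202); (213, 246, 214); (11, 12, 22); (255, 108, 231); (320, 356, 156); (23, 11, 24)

(208,99,202): 99²+202² = 50605 > 43264 = 208² → acute
(213,246,214): 213²+214² = 91165 > 60516 = 246² → acute
(11,12,22): 11²+12² = 265 < 484 = 22² → obtuse
(255,108,231): 108²+231² = 65025 = 255² → right
(320,356,156): 156²+320² = 126736 = 356² → right
(23,11,24): 11²+23² = 650 > 576 = 24² → acute
3 of the 6 are acute.

3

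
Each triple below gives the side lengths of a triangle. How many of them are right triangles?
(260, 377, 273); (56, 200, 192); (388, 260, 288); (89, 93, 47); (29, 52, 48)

3

(260,377,273): 260²+273² = 142129 = 377² → right
(56,200,192): 56²+192² = 40000 = 200² → right
(388,260,288): 260²+288² = 150544 = 388² → right
(89,93,47): 47²+89² = 10130 > 8649 = 93² → acute
(29,52,48): 29²+48² = 3145 > 2704 = 52² → acute
3 of the 5 are right.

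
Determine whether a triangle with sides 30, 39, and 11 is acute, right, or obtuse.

Compare the square of the longest side to the sum of squares of the other two: 11² + 30² = 1021 < 1521 = 39².

obtuse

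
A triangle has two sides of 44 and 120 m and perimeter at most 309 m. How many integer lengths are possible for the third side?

Triangle inequality: 76 < x < 164. Perimeter ≤ 309 gives x ≤ 309 − 44 − 120 = 145.
So 76 < x ≤ 145; integers 77 through 145: 69 values.

69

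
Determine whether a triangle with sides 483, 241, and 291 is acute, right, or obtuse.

obtuse

Compare the square of the longest side to the sum of squares of the other two: 241² + 291² = 142762 < 233289 = 483².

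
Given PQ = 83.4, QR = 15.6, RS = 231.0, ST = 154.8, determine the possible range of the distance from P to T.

0 ≤ PT ≤ 484.8

The maximum is all hops collinear in one direction: 83.4 + 15.6 + 231.0 + 154.8 = 484.8.
The longest hop is 231.0; the others sum to 253.8. Since 231.0 ≤ 253.8, the path can fold back on itself completely, so the minimum distance is 0.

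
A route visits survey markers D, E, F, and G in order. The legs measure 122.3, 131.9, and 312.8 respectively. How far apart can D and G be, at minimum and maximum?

The maximum is all hops collinear in one direction: 122.3 + 131.9 + 312.8 = 567.0.
The longest hop is 312.8; the others sum to 254.2. Folding the others back against it leaves at least 312.8 − 254.2 = 58.6.

58.6 ≤ DG ≤ 567.0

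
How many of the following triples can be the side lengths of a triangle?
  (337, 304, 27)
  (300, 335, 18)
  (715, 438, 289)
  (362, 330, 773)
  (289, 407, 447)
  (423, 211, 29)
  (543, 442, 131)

3

(27,304,337): 27+304 ≤ 337 → not valid
(18,300,335): 18+300 ≤ 335 → not valid
(289,438,715): 289+438 > 715 → valid
(330,362,773): 330+362 ≤ 773 → not valid
(289,407,447): 289+407 > 447 → valid
(29,211,423): 29+211 ≤ 423 → not valid
(131,442,543): 131+442 > 543 → valid
3 of the 7 triples form a triangle.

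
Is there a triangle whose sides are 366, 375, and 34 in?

The longest side is 375, and the other two sum to 400.
Since 400 > 375, the triangle inequality holds.

Yes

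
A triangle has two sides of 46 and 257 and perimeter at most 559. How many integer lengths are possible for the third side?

Triangle inequality: 211 < x < 303. Perimeter ≤ 559 gives x ≤ 559 − 46 − 257 = 256.
So 211 < x ≤ 256; integers 212 through 256: 45 values.

45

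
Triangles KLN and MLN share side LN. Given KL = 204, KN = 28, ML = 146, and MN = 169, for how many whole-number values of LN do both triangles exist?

55

From triangle KLN: 176 < LN < 232.
From triangle MLN: 23 < LN < 315.
Intersection: 176 < LN < 232, so integers 177 through 231: 55 values.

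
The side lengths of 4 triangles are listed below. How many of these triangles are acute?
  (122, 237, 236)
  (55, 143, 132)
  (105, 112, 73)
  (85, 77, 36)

(122,237,236): 122²+236² = 70580 > 56169 = 237² → acute
(55,143,132): 55²+132² = 20449 = 143² → right
(105,112,73): 73²+105² = 16354 > 12544 = 112² → acute
(85,77,36): 36²+77² = 7225 = 85² → right
2 of the 4 are acute.

2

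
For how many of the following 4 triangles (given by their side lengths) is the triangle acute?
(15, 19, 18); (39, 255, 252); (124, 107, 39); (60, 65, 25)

(15,19,18): 15²+18² = 549 > 361 = 19² → acute
(39,255,252): 39²+252² = 65025 = 255² → right
(124,107,39): 39²+107² = 12970 < 15376 = 124² → obtuse
(60,65,25): 25²+60² = 4225 = 65² → right
1 of the 4 is acute.

1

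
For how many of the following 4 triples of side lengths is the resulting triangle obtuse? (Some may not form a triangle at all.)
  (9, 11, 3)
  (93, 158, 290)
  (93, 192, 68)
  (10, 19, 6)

1

(9,11,3): 3²+9² = 90 < 121 = 11² → obtuse
(93,158,290): 93+158 ≤ 290, not a triangle
(93,192,68): 68+93 ≤ 192, not a triangle
(10,19,6): 6+10 ≤ 19, not a triangle
1 of the 4 is obtuse.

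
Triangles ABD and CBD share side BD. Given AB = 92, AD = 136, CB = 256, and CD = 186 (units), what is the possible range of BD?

From triangle ABD: |92 − 136| < BD < 92 + 136, i.e. 44 < BD < 228.
From triangle CBD: 70 < BD < 442.
Both must hold, so BD lies in the intersection.

70 < BD < 228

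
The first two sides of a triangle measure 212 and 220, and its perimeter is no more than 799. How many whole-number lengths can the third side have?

Triangle inequality: 8 < x < 432. Perimeter ≤ 799 gives x ≤ 799 − 212 − 220 = 367.
So 8 < x ≤ 367; integers 9 through 367: 359 values.

359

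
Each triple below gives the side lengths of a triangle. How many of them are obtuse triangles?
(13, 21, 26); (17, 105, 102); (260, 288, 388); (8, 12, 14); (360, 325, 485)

(13,21,26): 13²+21² = 610 < 676 = 26² → obtuse
(17,105,102): 17²+102² = 10693 < 11025 = 105² → obtuse
(260,288,388): 260²+288² = 150544 = 388² → right
(8,12,14): 8²+12² = 208 > 196 = 14² → acute
(360,325,485): 325²+360² = 235225 = 485² → right
2 of the 5 are obtuse.

2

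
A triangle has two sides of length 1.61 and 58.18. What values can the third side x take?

By the triangle inequality, x must be less than 1.61 + 58.18 = 59.79 and greater than |1.61 − 58.18| = 56.57.

56.57 < x < 59.79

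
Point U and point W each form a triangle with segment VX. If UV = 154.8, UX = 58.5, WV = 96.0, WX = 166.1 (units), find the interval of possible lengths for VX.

From triangle UVX: |154.8 − 58.5| < VX < 154.8 + 58.5, i.e. 96.3 < VX < 213.3.
From triangle WVX: 70.1 < VX < 262.1.
Both must hold, so VX lies in the intersection.

96.3 < VX < 213.3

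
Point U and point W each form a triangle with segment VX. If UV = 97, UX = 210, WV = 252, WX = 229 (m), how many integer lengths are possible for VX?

From triangle UVX: 113 < VX < 307.
From triangle WVX: 23 < VX < 481.
Intersection: 113 < VX < 307, so integers 114 through 306: 193 values.

193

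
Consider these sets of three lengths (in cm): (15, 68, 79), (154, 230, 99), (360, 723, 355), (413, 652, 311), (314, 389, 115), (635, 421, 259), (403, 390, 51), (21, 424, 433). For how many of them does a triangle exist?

(15,68,79): 15+68 > 79 → valid
(99,154,230): 99+154 > 230 → valid
(355,360,723): 355+360 ≤ 723 → not valid
(311,413,652): 311+413 > 652 → valid
(115,314,389): 115+314 > 389 → valid
(259,421,635): 259+421 > 635 → valid
(51,390,403): 51+390 > 403 → valid
(21,424,433): 21+424 > 433 → valid
7 of the 8 triples form a triangle.

7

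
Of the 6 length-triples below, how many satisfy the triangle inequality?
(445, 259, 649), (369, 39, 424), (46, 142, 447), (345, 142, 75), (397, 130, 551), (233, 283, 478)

(259,445,649): 259+445 > 649 → valid
(39,369,424): 39+369 ≤ 424 → not valid
(46,142,447): 46+142 ≤ 447 → not valid
(75,142,345): 75+142 ≤ 345 → not valid
(130,397,551): 130+397 ≤ 551 → not valid
(233,283,478): 233+283 > 478 → valid
2 of the 6 triples form a triangle.

2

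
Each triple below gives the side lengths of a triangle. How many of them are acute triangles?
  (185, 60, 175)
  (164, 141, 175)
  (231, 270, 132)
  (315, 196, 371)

1

(185,60,175): 60²+175² = 34225 = 185² → right
(164,141,175): 141²+164² = 46777 > 30625 = 175² → acute
(231,270,132): 132²+231² = 70785 < 72900 = 270² → obtuse
(315,196,371): 196²+315² = 137641 = 371² → right
1 of the 4 is acute.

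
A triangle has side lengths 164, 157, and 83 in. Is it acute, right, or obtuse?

Compare the square of the longest side to the sum of squares of the other two: 83² + 157² = 31538 > 26896 = 164².

acute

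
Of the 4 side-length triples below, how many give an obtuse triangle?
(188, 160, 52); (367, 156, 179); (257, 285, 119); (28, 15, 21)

(188,160,52): 52²+160² = 28304 < 35344 = 188² → obtuse
(367,156,179): 156+179 ≤ 367, not a triangle
(257,285,119): 119²+257² = 80210 < 81225 = 285² → obtuse
(28,15,21): 15²+21² = 666 < 784 = 28² → obtuse
3 of the 4 are obtuse.

3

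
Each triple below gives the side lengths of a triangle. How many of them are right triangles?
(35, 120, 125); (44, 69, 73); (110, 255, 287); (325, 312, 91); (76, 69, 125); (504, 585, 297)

3

(35,120,125): 35²+120² = 15625 = 125² → right
(44,69,73): 44²+69² = 6697 > 5329 = 73² → acute
(110,255,287): 110²+255² = 77125 < 82369 = 287² → obtuse
(325,312,91): 91²+312² = 105625 = 325² → right
(76,69,125): 69²+76² = 10537 < 15625 = 125² → obtuse
(504,585,297): 297²+504² = 342225 = 585² → right
3 of the 6 are right.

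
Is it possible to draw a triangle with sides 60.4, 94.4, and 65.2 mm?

Yes

The longest side is 94.4, and the other two sum to 125.6.
Since 125.6 > 94.4, the triangle inequality holds.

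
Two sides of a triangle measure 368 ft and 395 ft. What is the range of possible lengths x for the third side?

By the triangle inequality, x must be less than 368 + 395 = 763 and greater than |368 − 395| = 27.

27 < x < 763 (ft)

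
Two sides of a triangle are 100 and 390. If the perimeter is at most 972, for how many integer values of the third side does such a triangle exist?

192

Triangle inequality: 290 < x < 490. Perimeter ≤ 972 gives x ≤ 972 − 100 − 390 = 482.
So 290 < x ≤ 482; integers 291 through 482: 192 values.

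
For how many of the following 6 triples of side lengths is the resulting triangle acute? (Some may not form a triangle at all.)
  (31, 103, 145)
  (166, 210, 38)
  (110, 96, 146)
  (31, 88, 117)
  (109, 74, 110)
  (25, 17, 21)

2

(31,103,145): 31+103 ≤ 145, not a triangle
(166,210,38): 38+166 ≤ 210, not a triangle
(110,96,146): 96²+110² = 21316 = 146² → right
(31,88,117): 31²+88² = 8705 < 13689 = 117² → obtuse
(109,74,110): 74²+109² = 17357 > 12100 = 110² → acute
(25,17,21): 17²+21² = 730 > 625 = 25² → acute
2 of the 6 are acute.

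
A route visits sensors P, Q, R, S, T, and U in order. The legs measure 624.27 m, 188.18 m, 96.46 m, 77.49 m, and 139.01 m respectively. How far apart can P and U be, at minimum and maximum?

The maximum is all hops collinear in one direction: 624.27 + 188.18 + 96.46 + 77.49 + 139.01 = 1125.41.
The longest hop is 624.27; the others sum to 501.14. Folding the others back against it leaves at least 624.27 − 501.14 = 123.13.

123.13 ≤ PU ≤ 1125.41 m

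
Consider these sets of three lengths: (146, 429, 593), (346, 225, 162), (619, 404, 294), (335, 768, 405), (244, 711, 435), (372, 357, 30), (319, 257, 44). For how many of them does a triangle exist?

(146,429,593): 146+429 ≤ 593 → not valid
(162,225,346): 162+225 > 346 → valid
(294,404,619): 294+404 > 619 → valid
(335,405,768): 335+405 ≤ 768 → not valid
(244,435,711): 244+435 ≤ 711 → not valid
(30,357,372): 30+357 > 372 → valid
(44,257,319): 44+257 ≤ 319 → not valid
3 of the 7 triples form a triangle.

3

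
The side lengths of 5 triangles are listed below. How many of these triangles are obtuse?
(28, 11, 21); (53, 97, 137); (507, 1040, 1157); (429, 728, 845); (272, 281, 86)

2

(28,11,21): 11²+21² = 562 < 784 = 28² → obtuse
(53,97,137): 53²+97² = 12218 < 18769 = 137² → obtuse
(507,1040,1157): 507²+1040² = 1338649 = 1157² → right
(429,728,845): 429²+728² = 714025 = 845² → right
(272,281,86): 86²+272² = 81380 > 78961 = 281² → acute
2 of the 5 are obtuse.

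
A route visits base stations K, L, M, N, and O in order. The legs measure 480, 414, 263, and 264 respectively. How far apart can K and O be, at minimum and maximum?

0 ≤ KO ≤ 1421

The maximum is all hops collinear in one direction: 480 + 414 + 263 + 264 = 1421.
The longest hop is 480; the others sum to 941. Since 480 ≤ 941, the path can fold back on itself completely, so the minimum distance is 0.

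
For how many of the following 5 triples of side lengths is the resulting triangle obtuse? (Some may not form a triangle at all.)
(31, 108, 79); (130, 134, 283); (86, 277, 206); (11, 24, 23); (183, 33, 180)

(31,108,79): 31²+79² = 7202 < 11664 = 108² → obtuse
(130,134,283): 130+134 ≤ 283, not a triangle
(86,277,206): 86²+206² = 49832 < 76729 = 277² → obtuse
(11,24,23): 11²+23² = 650 > 576 = 24² → acute
(183,33,180): 33²+180² = 33489 = 183² → right
2 of the 5 are obtuse.

2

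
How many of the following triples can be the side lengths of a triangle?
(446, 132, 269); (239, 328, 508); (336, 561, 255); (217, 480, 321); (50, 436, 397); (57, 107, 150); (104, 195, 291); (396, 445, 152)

7

(132,269,446): 132+269 ≤ 446 → not valid
(239,328,508): 239+328 > 508 → valid
(255,336,561): 255+336 > 561 → valid
(217,321,480): 217+321 > 480 → valid
(50,397,436): 50+397 > 436 → valid
(57,107,150): 57+107 > 150 → valid
(104,195,291): 104+195 > 291 → valid
(152,396,445): 152+396 > 445 → valid
7 of the 8 triples form a triangle.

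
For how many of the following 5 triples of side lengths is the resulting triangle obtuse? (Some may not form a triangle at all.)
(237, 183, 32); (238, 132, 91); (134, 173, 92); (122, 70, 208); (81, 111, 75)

(237,183,32): 32+183 ≤ 237, not a triangle
(238,132,91): 91+132 ≤ 238, not a triangle
(134,173,92): 92²+134² = 26420 < 29929 = 173² → obtuse
(122,70,208): 70+122 ≤ 208, not a triangle
(81,111,75): 75²+81² = 12186 < 12321 = 111² → obtuse
2 of the 5 are obtuse.

2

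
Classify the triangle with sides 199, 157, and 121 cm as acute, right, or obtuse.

obtuse

Compare the square of the longest side to the sum of squares of the other two: 121² + 157² = 39290 < 39601 = 199².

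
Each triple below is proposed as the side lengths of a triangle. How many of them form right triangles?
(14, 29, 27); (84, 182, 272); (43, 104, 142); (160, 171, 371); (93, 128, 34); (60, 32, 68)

1

(14,29,27): 14²+27² = 925 > 841 = 29² → acute
(84,182,272): 84+182 ≤ 272, not a triangle
(43,104,142): 43²+104² = 12665 < 20164 = 142² → obtuse
(160,171,371): 160+171 ≤ 371, not a triangle
(93,128,34): 34+93 ≤ 128, not a triangle
(60,32,68): 32²+60² = 4624 = 68² → right
1 of the 6 is right.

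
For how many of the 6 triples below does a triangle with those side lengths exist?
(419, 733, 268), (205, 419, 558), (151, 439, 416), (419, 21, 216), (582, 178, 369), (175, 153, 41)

3

(268,419,733): 268+419 ≤ 733 → not valid
(205,419,558): 205+419 > 558 → valid
(151,416,439): 151+416 > 439 → valid
(21,216,419): 21+216 ≤ 419 → not valid
(178,369,582): 178+369 ≤ 582 → not valid
(41,153,175): 41+153 > 175 → valid
3 of the 6 triples form a triangle.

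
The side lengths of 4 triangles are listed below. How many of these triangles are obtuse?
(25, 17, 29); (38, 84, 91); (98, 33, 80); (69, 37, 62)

(25,17,29): 17²+25² = 914 > 841 = 29² → acute
(38,84,91): 38²+84² = 8500 > 8281 = 91² → acute
(98,33,80): 33²+80² = 7489 < 9604 = 98² → obtuse
(69,37,62): 37²+62² = 5213 > 4761 = 69² → acute
1 of the 4 is obtuse.

1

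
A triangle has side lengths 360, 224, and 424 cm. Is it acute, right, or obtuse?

Compare the square of the longest side to the sum of squares of the other two: 224² + 360² = 179776 = 424².

right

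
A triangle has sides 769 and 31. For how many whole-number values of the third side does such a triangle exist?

The third side lies in the open interval (738, 800).
Integers from 739 to 799 inclusive: 799 − 739 + 1 = 61.

61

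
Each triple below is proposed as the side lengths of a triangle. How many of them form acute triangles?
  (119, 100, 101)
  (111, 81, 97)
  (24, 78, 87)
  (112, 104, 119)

3

(119,100,101): 100²+101² = 20201 > 14161 = 119² → acute
(111,81,97): 81²+97² = 15970 > 12321 = 111² → acute
(24,78,87): 24²+78² = 6660 < 7569 = 87² → obtuse
(112,104,119): 104²+112² = 23360 > 14161 = 119² → acute
3 of the 4 are acute.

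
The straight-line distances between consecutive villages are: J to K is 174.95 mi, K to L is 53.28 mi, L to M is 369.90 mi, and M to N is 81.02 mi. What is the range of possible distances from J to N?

The maximum is all hops collinear in one direction: 174.95 + 53.28 + 369.90 + 81.02 = 679.15.
The longest hop is 369.90; the others sum to 309.25. Folding the others back against it leaves at least 369.90 − 309.25 = 60.65.

60.65 ≤ JN ≤ 679.15 mi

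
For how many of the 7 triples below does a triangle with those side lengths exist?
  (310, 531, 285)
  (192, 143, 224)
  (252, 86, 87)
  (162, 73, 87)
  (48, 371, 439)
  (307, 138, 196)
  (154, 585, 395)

3

(285,310,531): 285+310 > 531 → valid
(143,192,224): 143+192 > 224 → valid
(86,87,252): 86+87 ≤ 252 → not valid
(73,87,162): 73+87 ≤ 162 → not valid
(48,371,439): 48+371 ≤ 439 → not valid
(138,196,307): 138+196 > 307 → valid
(154,395,585): 154+395 ≤ 585 → not valid
3 of the 7 triples form a triangle.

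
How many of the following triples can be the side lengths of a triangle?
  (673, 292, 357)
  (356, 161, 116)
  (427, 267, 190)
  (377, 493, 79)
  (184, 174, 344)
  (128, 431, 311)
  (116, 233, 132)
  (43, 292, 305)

5

(292,357,673): 292+357 ≤ 673 → not valid
(116,161,356): 116+161 ≤ 356 → not valid
(190,267,427): 190+267 > 427 → valid
(79,377,493): 79+377 ≤ 493 → not valid
(174,184,344): 174+184 > 344 → valid
(128,311,431): 128+311 > 431 → valid
(116,132,233): 116+132 > 233 → valid
(43,292,305): 43+292 > 305 → valid
5 of the 8 triples form a triangle.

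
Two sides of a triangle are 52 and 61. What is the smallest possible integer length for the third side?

10

The third side must be strictly greater than |52 − 61| = 9.
The smallest integer above 9 is 10.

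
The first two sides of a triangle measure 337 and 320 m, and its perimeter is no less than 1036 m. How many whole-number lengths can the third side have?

278

Triangle inequality: 17 < x < 657. Perimeter ≥ 1036 gives x ≥ 1036 − 337 − 320 = 379.
So 379 ≤ x < 657; integers 379 through 656: 278 values.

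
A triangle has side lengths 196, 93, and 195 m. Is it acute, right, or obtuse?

acute

Compare the square of the longest side to the sum of squares of the other two: 93² + 195² = 46674 > 38416 = 196².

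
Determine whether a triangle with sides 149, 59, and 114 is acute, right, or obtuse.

Compare the square of the longest side to the sum of squares of the other two: 59² + 114² = 16477 < 22201 = 149².

obtuse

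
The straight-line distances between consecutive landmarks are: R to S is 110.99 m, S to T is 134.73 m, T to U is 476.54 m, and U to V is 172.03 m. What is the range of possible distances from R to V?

The maximum is all hops collinear in one direction: 110.99 + 134.73 + 476.54 + 172.03 = 894.29.
The longest hop is 476.54; the others sum to 417.75. Folding the others back against it leaves at least 476.54 − 417.75 = 58.79.

58.79 ≤ RV ≤ 894.29 m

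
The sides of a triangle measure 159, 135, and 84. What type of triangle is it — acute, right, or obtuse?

right

Compare the square of the longest side to the sum of squares of the other two: 84² + 135² = 25281 = 159².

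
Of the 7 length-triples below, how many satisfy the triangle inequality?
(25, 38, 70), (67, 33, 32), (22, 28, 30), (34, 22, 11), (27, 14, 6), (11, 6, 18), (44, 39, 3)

(25,38,70): 25+38 ≤ 70 → not valid
(32,33,67): 32+33 ≤ 67 → not valid
(22,28,30): 22+28 > 30 → valid
(11,22,34): 11+22 ≤ 34 → not valid
(6,14,27): 6+14 ≤ 27 → not valid
(6,11,18): 6+11 ≤ 18 → not valid
(3,39,44): 3+39 ≤ 44 → not valid
1 of the 7 triples forms a triangle.

1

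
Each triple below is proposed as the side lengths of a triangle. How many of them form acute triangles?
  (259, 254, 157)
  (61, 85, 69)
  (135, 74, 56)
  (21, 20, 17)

3

(259,254,157): 157²+254² = 89165 > 67081 = 259² → acute
(61,85,69): 61²+69² = 8482 > 7225 = 85² → acute
(135,74,56): 56+74 ≤ 135, not a triangle
(21,20,17): 17²+20² = 689 > 441 = 21² → acute
3 of the 4 are acute.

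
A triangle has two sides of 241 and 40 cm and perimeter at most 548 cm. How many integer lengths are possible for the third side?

Triangle inequality: 201 < x < 281. Perimeter ≤ 548 gives x ≤ 548 − 241 − 40 = 267.
So 201 < x ≤ 267; integers 202 through 267: 66 values.

66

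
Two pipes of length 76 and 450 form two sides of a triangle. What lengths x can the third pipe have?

By the triangle inequality, x must be less than 76 + 450 = 526 and greater than |76 − 450| = 374.

374 < x < 526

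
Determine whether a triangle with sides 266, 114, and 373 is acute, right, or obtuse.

obtuse

Compare the square of the longest side to the sum of squares of the other two: 114² + 266² = 83752 < 139129 = 373².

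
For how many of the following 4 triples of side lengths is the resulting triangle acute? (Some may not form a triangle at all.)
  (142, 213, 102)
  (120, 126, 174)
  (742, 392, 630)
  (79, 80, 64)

1

(142,213,102): 102²+142² = 30568 < 45369 = 213² → obtuse
(120,126,174): 120²+126² = 30276 = 174² → right
(742,392,630): 392²+630² = 550564 = 742² → right
(79,80,64): 64²+79² = 10337 > 6400 = 80² → acute
1 of the 4 is acute.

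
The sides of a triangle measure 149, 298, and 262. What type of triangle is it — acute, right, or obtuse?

Compare the square of the longest side to the sum of squares of the other two: 149² + 262² = 90845 > 88804 = 298².

acute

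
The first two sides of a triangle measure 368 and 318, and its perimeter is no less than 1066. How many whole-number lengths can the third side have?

Triangle inequality: 50 < x < 686. Perimeter ≥ 1066 gives x ≥ 1066 − 368 − 318 = 380.
So 380 ≤ x < 686; integers 380 through 685: 306 values.

306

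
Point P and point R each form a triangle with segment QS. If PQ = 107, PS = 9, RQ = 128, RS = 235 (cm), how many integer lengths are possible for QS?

From triangle PQS: 98 < QS < 116.
From triangle RQS: 107 < QS < 363.
Intersection: 107 < QS < 116, so integers 108 through 115: 8 values.

8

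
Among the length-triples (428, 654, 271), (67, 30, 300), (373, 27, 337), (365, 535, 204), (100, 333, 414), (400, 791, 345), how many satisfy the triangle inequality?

(271,428,654): 271+428 > 654 → valid
(30,67,300): 30+67 ≤ 300 → not valid
(27,337,373): 27+337 ≤ 373 → not valid
(204,365,535): 204+365 > 535 → valid
(100,333,414): 100+333 > 414 → valid
(345,400,791): 345+400 ≤ 791 → not valid
3 of the 6 triples form a triangle.

3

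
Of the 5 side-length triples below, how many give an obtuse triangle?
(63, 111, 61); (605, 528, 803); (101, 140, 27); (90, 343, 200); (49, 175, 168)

1

(63,111,61): 61²+63² = 7690 < 12321 = 111² → obtuse
(605,528,803): 528²+605² = 644809 = 803² → right
(101,140,27): 27+101 ≤ 140, not a triangle
(90,343,200): 90+200 ≤ 343, not a triangle
(49,175,168): 49²+168² = 30625 = 175² → right
1 of the 5 is obtuse.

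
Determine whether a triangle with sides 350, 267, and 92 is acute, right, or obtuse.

obtuse

Compare the square of the longest side to the sum of squares of the other two: 92² + 267² = 79753 < 122500 = 350².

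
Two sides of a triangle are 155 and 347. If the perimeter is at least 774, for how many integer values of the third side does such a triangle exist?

Triangle inequality: 192 < x < 502. Perimeter ≥ 774 gives x ≥ 774 − 155 − 347 = 272.
So 272 ≤ x < 502; integers 272 through 501: 230 values.

230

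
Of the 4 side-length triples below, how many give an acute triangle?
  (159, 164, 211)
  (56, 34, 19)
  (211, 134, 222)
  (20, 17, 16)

(159,164,211): 159²+164² = 52177 > 44521 = 211² → acute
(56,34,19): 19+34 ≤ 56, not a triangle
(211,134,222): 134²+211² = 62477 > 49284 = 222² → acute
(20,17,16): 16²+17² = 545 > 400 = 20² → acute
3 of the 4 are acute.

3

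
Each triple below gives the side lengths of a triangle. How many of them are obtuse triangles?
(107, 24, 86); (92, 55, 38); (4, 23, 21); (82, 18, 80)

3

(107,24,86): 24²+86² = 7972 < 11449 = 107² → obtuse
(92,55,38): 38²+55² = 4469 < 8464 = 92² → obtuse
(4,23,21): 4²+21² = 457 < 529 = 23² → obtuse
(82,18,80): 18²+80² = 6724 = 82² → right
3 of the 4 are obtuse.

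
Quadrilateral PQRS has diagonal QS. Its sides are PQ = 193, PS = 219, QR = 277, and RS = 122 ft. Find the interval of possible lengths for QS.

From triangle PQS: |193 − 219| < QS < 193 + 219, i.e. 26 < QS < 412.
From triangle RQS: 155 < QS < 399.
Both must hold, so QS lies in the intersection.

155 < QS < 399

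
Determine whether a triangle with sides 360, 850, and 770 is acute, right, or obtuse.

right

Compare the square of the longest side to the sum of squares of the other two: 360² + 770² = 722500 = 850².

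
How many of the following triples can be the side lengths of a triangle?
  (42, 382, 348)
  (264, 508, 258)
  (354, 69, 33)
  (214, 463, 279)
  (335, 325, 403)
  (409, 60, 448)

5

(42,348,382): 42+348 > 382 → valid
(258,264,508): 258+264 > 508 → valid
(33,69,354): 33+69 ≤ 354 → not valid
(214,279,463): 214+279 > 463 → valid
(325,335,403): 325+335 > 403 → valid
(60,409,448): 60+409 > 448 → valid
5 of the 6 triples form a triangle.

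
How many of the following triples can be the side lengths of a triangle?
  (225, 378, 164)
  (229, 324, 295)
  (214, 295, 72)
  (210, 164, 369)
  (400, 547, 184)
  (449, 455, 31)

5

(164,225,378): 164+225 > 378 → valid
(229,295,324): 229+295 > 324 → valid
(72,214,295): 72+214 ≤ 295 → not valid
(164,210,369): 164+210 > 369 → valid
(184,400,547): 184+400 > 547 → valid
(31,449,455): 31+449 > 455 → valid
5 of the 6 triples form a triangle.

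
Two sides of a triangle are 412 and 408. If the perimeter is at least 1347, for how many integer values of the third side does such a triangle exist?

293

Triangle inequality: 4 < x < 820. Perimeter ≥ 1347 gives x ≥ 1347 − 412 − 408 = 527.
So 527 ≤ x < 820; integers 527 through 819: 293 values.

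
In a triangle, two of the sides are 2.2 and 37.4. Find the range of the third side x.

35.2 < x < 39.6

By the triangle inequality, x must be less than 2.2 + 37.4 = 39.6 and greater than |2.2 − 37.4| = 35.2.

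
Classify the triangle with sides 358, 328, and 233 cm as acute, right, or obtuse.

acute

Compare the square of the longest side to the sum of squares of the other two: 233² + 328² = 161873 > 128164 = 358².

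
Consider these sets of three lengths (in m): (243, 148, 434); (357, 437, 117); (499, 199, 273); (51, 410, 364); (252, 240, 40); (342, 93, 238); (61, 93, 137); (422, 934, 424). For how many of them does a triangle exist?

(148,243,434): 148+243 ≤ 434 → not valid
(117,357,437): 117+357 > 437 → valid
(199,273,499): 199+273 ≤ 499 → not valid
(51,364,410): 51+364 > 410 → valid
(40,240,252): 40+240 > 252 → valid
(93,238,342): 93+238 ≤ 342 → not valid
(61,93,137): 61+93 > 137 → valid
(422,424,934): 422+424 ≤ 934 → not valid
4 of the 8 triples form a triangle.

4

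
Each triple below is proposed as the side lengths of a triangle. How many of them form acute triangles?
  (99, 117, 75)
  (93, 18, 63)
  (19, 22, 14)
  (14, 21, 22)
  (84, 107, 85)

(99,117,75): 75²+99² = 15426 > 13689 = 117² → acute
(93,18,63): 18+63 ≤ 93, not a triangle
(19,22,14): 14²+19² = 557 > 484 = 22² → acute
(14,21,22): 14²+21² = 637 > 484 = 22² → acute
(84,107,85): 84²+85² = 14281 > 11449 = 107² → acute
4 of the 5 are acute.

4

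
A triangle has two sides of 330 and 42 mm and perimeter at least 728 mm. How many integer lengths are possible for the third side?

16

Triangle inequality: 288 < x < 372. Perimeter ≥ 728 gives x ≥ 728 − 330 − 42 = 356.
So 356 ≤ x < 372; integers 356 through 371: 16 values.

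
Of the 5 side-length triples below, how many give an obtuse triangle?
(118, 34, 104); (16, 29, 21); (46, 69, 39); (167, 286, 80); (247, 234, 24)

(118,34,104): 34²+104² = 11972 < 13924 = 118² → obtuse
(16,29,21): 16²+21² = 697 < 841 = 29² → obtuse
(46,69,39): 39²+46² = 3637 < 4761 = 69² → obtuse
(167,286,80): 80+167 ≤ 286, not a triangle
(247,234,24): 24²+234² = 55332 < 61009 = 247² → obtuse
4 of the 5 are obtuse.

4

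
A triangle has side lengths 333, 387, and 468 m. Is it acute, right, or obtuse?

Compare the square of the longest side to the sum of squares of the other two: 333² + 387² = 260658 > 219024 = 468².

acute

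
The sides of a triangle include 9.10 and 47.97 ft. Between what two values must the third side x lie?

38.87 < x < 57.07 (ft)

By the triangle inequality, x must be less than 9.10 + 47.97 = 57.07 and greater than |9.10 − 47.97| = 38.87.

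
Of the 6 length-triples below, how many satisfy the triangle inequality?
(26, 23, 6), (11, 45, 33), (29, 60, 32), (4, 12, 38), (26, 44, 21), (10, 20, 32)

(6,23,26): 6+23 > 26 → valid
(11,33,45): 11+33 ≤ 45 → not valid
(29,32,60): 29+32 > 60 → valid
(4,12,38): 4+12 ≤ 38 → not valid
(21,26,44): 21+26 > 44 → valid
(10,20,32): 10+20 ≤ 32 → not valid
3 of the 6 triples form a triangle.

3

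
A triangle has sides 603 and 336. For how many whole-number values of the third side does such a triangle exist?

671

The third side lies in the open interval (267, 939).
Integers from 268 to 938 inclusive: 938 − 268 + 1 = 671.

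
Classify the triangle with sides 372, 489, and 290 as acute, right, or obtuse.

Compare the square of the longest side to the sum of squares of the other two: 290² + 372² = 222484 < 239121 = 489².

obtuse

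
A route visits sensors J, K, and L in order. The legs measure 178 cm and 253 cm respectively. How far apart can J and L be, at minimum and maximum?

75 ≤ JL ≤ 431 cm

By the triangle inequality, |178 − 253| ≤ JL ≤ 178 + 253.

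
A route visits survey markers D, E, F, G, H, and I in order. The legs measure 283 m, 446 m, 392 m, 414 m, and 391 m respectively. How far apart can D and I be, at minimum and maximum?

0 ≤ DI ≤ 1926 m

The maximum is all hops collinear in one direction: 283 + 446 + 392 + 414 + 391 = 1926.
The longest hop is 446; the others sum to 1480. Since 446 ≤ 1480, the path can fold back on itself completely, so the minimum distance is 0.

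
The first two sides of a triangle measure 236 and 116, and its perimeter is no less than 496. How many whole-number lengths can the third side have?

Triangle inequality: 120 < x < 352. Perimeter ≥ 496 gives x ≥ 496 − 236 − 116 = 144.
So 144 ≤ x < 352; integers 144 through 351: 208 values.

208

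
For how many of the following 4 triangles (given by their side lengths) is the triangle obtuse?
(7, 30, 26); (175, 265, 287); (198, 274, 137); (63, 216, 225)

(7,30,26): 7²+26² = 725 < 900 = 30² → obtuse
(175,265,287): 175²+265² = 100850 > 82369 = 287² → acute
(198,274,137): 137²+198² = 57973 < 75076 = 274² → obtuse
(63,216,225): 63²+216² = 50625 = 225² → right
2 of the 4 are obtuse.

2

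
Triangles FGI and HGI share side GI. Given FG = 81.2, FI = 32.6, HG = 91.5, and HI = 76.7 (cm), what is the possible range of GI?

From triangle FGI: |81.2 − 32.6| < GI < 81.2 + 32.6, i.e. 48.6 < GI < 113.8.
From triangle HGI: 14.8 < GI < 168.2.
Both must hold, so GI lies in the intersection.

48.6 < GI < 113.8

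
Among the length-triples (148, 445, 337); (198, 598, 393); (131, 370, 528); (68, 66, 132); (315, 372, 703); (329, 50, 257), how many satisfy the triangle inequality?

2

(148,337,445): 148+337 > 445 → valid
(198,393,598): 198+393 ≤ 598 → not valid
(131,370,528): 131+370 ≤ 528 → not valid
(66,68,132): 66+68 > 132 → valid
(315,372,703): 315+372 ≤ 703 → not valid
(50,257,329): 50+257 ≤ 329 → not valid
2 of the 6 triples form a triangle.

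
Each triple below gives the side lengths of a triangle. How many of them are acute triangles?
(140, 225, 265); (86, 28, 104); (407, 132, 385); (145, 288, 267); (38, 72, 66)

(140,225,265): 140²+225² = 70225 = 265² → right
(86,28,104): 28²+86² = 8180 < 10816 = 104² → obtuse
(407,132,385): 132²+385² = 165649 = 407² → right
(145,288,267): 145²+267² = 92314 > 82944 = 288² → acute
(38,72,66): 38²+66² = 5800 > 5184 = 72² → acute
2 of the 5 are acute.

2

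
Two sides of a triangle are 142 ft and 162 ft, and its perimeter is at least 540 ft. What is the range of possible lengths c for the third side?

Triangle inequality alone gives 20 < c < 304.
The perimeter condition gives c ≥ 540 − 142 − 162 = 236.
Intersecting the two: 236 ≤ c < 304.

236 ≤ c < 304 ft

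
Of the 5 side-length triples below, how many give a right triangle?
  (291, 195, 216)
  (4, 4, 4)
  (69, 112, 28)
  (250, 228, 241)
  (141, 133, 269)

(291,195,216): 195²+216² = 84681 = 291² → right
(4,4,4): 4²+4² = 32 > 16 = 4² → acute
(69,112,28): 28+69 ≤ 112, not a triangle
(250,228,241): 228²+241² = 110065 > 62500 = 250² → acute
(141,133,269): 133²+141² = 37570 < 72361 = 269² → obtuse
1 of the 5 is right.

1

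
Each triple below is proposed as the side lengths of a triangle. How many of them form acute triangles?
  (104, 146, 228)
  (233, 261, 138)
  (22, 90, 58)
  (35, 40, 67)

(104,146,228): 104²+146² = 32132 < 51984 = 228² → obtuse
(233,261,138): 138²+233² = 73333 > 68121 = 261² → acute
(22,90,58): 22+58 ≤ 90, not a triangle
(35,40,67): 35²+40² = 2825 < 4489 = 67² → obtuse
1 of the 4 is acute.

1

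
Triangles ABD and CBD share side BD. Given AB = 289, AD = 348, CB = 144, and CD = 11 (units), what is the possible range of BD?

From triangle ABD: |289 − 348| < BD < 289 + 348, i.e. 59 < BD < 637.
From triangle CBD: 133 < BD < 155.
Both must hold, so BD lies in the intersection.

133 < BD < 155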